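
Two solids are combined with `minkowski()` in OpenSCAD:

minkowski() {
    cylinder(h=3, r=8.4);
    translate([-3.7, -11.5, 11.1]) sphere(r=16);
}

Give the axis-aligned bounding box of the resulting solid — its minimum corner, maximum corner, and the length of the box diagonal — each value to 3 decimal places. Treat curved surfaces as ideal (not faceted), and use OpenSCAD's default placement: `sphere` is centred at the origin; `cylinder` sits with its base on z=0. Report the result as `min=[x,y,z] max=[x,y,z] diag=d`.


A = translate([-3.7, -11.5, 11.1]) sphere(r=16) → bbox [-19.7,-27.5,-4.9] .. [12.3,4.5,27.1]
B = cylinder(h=3, r=8.4) → bbox [-8.4,-8.4,0] .. [8.4,8.4,3]
lo = A.lo+B.lo = [-19.7-8.4, -27.5-8.4, -4.9+0] = [-28.100,-35.900,-4.900]
hi = A.hi+B.hi = [12.3+8.4, 4.5+8.4, 27.1+3] = [20.700,12.900,30.100]
diag = √(48.8²+48.8²+35²) = √5987.88 = 77.381

min=[-28.100,-35.900,-4.900] max=[20.700,12.900,30.100] diag=77.381


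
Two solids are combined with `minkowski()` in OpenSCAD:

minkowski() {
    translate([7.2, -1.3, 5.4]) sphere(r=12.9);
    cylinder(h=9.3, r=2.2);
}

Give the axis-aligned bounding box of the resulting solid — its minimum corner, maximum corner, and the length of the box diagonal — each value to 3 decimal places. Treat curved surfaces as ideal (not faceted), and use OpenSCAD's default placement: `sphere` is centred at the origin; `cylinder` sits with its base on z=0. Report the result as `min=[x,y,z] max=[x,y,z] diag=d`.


min=[-7.900,-16.400,-7.500] max=[22.300,13.800,27.600] diag=55.282

A = translate([7.2, -1.3, 5.4]) sphere(r=12.9) → bbox [-5.7,-14.2,-7.5] .. [20.1,11.6,18.3]
B = cylinder(h=9.3, r=2.2) → bbox [-2.2,-2.2,0] .. [2.2,2.2,9.3]
lo = A.lo+B.lo = [-5.7-2.2, -14.2-2.2, -7.5+0] = [-7.900,-16.400,-7.500]
hi = A.hi+B.hi = [20.1+2.2, 11.6+2.2, 18.3+9.3] = [22.300,13.800,27.600]
diag = √(30.2²+30.2²+35.1²) = √3056.09 = 55.282


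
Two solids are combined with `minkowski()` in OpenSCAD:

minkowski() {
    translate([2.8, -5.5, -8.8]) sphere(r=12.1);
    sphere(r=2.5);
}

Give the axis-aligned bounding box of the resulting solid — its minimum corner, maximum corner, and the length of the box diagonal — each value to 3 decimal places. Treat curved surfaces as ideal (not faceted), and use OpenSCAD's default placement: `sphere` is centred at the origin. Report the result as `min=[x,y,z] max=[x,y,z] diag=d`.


min=[-11.800,-20.100,-23.400] max=[17.400,9.100,5.800] diag=50.576

A = translate([2.8, -5.5, -8.8]) sphere(r=12.1) → bbox [-9.3,-17.6,-20.9] .. [14.9,6.6,3.3]
B = sphere(r=2.5) → bbox [-2.5,-2.5,-2.5] .. [2.5,2.5,2.5]
lo = A.lo+B.lo = [-9.3-2.5, -17.6-2.5, -20.9-2.5] = [-11.800,-20.100,-23.400]
hi = A.hi+B.hi = [14.9+2.5, 6.6+2.5, 3.3+2.5] = [17.400,9.100,5.800]
diag = √(29.2²+29.2²+29.2²) = √2557.92 = 50.576


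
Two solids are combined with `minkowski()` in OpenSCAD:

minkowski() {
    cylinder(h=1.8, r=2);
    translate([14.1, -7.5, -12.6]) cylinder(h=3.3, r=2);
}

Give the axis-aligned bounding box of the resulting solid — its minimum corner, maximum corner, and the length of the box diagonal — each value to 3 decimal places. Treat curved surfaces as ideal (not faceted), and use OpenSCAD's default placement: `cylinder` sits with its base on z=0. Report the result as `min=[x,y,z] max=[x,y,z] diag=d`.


min=[10.100,-11.500,-12.600] max=[18.100,-3.500,-7.500] diag=12.410

A = translate([14.1, -7.5, -12.6]) cylinder(h=3.3, r=2) → bbox [12.1,-9.5,-12.6] .. [16.1,-5.5,-9.3]
B = cylinder(h=1.8, r=2) → bbox [-2,-2,0] .. [2,2,1.8]
lo = A.lo+B.lo = [12.1-2, -9.5-2, -12.6+0] = [10.100,-11.500,-12.600]
hi = A.hi+B.hi = [16.1+2, -5.5+2, -9.3+1.8] = [18.100,-3.500,-7.500]
diag = √(8²+8²+5.1²) = √154.01 = 12.410


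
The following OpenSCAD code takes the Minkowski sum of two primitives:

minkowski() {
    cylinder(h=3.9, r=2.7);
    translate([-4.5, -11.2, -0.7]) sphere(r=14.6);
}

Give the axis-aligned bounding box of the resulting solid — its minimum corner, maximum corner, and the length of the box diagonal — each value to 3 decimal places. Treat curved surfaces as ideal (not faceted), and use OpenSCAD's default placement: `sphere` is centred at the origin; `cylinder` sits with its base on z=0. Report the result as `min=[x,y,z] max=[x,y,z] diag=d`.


min=[-21.800,-28.500,-15.300] max=[12.800,6.100,17.800] diag=59.076

A = translate([-4.5, -11.2, -0.7]) sphere(r=14.6) → bbox [-19.1,-25.8,-15.3] .. [10.1,3.4,13.9]
B = cylinder(h=3.9, r=2.7) → bbox [-2.7,-2.7,0] .. [2.7,2.7,3.9]
lo = A.lo+B.lo = [-19.1-2.7, -25.8-2.7, -15.3+0] = [-21.800,-28.500,-15.300]
hi = A.hi+B.hi = [10.1+2.7, 3.4+2.7, 13.9+3.9] = [12.800,6.100,17.800]
diag = √(34.6²+34.6²+33.1²) = √3489.93 = 59.076


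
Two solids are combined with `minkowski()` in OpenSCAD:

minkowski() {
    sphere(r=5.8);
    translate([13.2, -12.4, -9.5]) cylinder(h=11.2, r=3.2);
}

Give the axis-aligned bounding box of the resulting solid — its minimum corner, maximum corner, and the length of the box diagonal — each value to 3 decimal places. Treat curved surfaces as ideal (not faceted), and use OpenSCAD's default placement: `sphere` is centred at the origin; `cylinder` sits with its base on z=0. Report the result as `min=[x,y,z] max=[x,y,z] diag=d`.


min=[4.200,-21.400,-15.300] max=[22.200,-3.400,7.500] diag=34.174

A = translate([13.2, -12.4, -9.5]) cylinder(h=11.2, r=3.2) → bbox [10,-15.6,-9.5] .. [16.4,-9.2,1.7]
B = sphere(r=5.8) → bbox [-5.8,-5.8,-5.8] .. [5.8,5.8,5.8]
lo = A.lo+B.lo = [10-5.8, -15.6-5.8, -9.5-5.8] = [4.200,-21.400,-15.300]
hi = A.hi+B.hi = [16.4+5.8, -9.2+5.8, 1.7+5.8] = [22.200,-3.400,7.500]
diag = √(18²+18²+22.8²) = √1167.84 = 34.174


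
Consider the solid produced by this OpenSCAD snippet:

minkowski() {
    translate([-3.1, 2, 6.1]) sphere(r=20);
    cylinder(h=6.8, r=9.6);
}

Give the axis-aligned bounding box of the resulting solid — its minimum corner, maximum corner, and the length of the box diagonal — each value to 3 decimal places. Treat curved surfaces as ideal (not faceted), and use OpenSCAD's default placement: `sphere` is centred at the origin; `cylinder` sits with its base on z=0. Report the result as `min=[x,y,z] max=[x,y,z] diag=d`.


min=[-32.700,-27.600,-13.900] max=[26.500,31.600,32.900] diag=95.914

A = translate([-3.1, 2, 6.1]) sphere(r=20) → bbox [-23.1,-18,-13.9] .. [16.9,22,26.1]
B = cylinder(h=6.8, r=9.6) → bbox [-9.6,-9.6,0] .. [9.6,9.6,6.8]
lo = A.lo+B.lo = [-23.1-9.6, -18-9.6, -13.9+0] = [-32.700,-27.600,-13.900]
hi = A.hi+B.hi = [16.9+9.6, 22+9.6, 26.1+6.8] = [26.500,31.600,32.900]
diag = √(59.2²+59.2²+46.8²) = √9199.52 = 95.914


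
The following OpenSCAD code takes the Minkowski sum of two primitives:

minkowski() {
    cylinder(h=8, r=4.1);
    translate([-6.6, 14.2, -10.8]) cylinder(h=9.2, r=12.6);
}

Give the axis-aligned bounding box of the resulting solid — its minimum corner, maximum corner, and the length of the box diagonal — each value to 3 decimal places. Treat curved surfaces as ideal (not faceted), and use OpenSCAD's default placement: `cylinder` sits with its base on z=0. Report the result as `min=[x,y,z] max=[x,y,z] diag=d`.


A = translate([-6.6, 14.2, -10.8]) cylinder(h=9.2, r=12.6) → bbox [-19.2,1.6,-10.8] .. [6,26.8,-1.6]
B = cylinder(h=8, r=4.1) → bbox [-4.1,-4.1,0] .. [4.1,4.1,8]
lo = A.lo+B.lo = [-19.2-4.1, 1.6-4.1, -10.8+0] = [-23.300,-2.500,-10.800]
hi = A.hi+B.hi = [6+4.1, 26.8+4.1, -1.6+8] = [10.100,30.900,6.400]
diag = √(33.4²+33.4²+17.2²) = √2526.96 = 50.269

min=[-23.300,-2.500,-10.800] max=[10.100,30.900,6.400] diag=50.269


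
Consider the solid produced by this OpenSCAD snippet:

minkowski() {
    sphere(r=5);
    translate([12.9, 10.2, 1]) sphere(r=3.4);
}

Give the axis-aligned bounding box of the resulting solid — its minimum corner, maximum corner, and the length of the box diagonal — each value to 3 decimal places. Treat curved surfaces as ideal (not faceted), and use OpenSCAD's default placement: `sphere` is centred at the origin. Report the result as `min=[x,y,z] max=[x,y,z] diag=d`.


min=[4.500,1.800,-7.400] max=[21.300,18.600,9.400] diag=29.098

A = translate([12.9, 10.2, 1]) sphere(r=3.4) → bbox [9.5,6.8,-2.4] .. [16.3,13.6,4.4]
B = sphere(r=5) → bbox [-5,-5,-5] .. [5,5,5]
lo = A.lo+B.lo = [9.5-5, 6.8-5, -2.4-5] = [4.500,1.800,-7.400]
hi = A.hi+B.hi = [16.3+5, 13.6+5, 4.4+5] = [21.300,18.600,9.400]
diag = √(16.8²+16.8²+16.8²) = √846.72 = 29.098


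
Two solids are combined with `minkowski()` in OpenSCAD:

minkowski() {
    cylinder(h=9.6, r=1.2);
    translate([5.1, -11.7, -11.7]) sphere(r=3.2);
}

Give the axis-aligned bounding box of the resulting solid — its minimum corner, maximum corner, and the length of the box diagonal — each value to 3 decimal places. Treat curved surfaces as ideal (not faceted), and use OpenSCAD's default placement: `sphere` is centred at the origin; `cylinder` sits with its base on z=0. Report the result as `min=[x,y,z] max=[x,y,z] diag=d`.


A = translate([5.1, -11.7, -11.7]) sphere(r=3.2) → bbox [1.9,-14.9,-14.9] .. [8.3,-8.5,-8.5]
B = cylinder(h=9.6, r=1.2) → bbox [-1.2,-1.2,0] .. [1.2,1.2,9.6]
lo = A.lo+B.lo = [1.9-1.2, -14.9-1.2, -14.9+0] = [0.700,-16.100,-14.900]
hi = A.hi+B.hi = [8.3+1.2, -8.5+1.2, -8.5+9.6] = [9.500,-7.300,1.100]
diag = √(8.8²+8.8²+16²) = √410.88 = 20.270

min=[0.700,-16.100,-14.900] max=[9.500,-7.300,1.100] diag=20.270


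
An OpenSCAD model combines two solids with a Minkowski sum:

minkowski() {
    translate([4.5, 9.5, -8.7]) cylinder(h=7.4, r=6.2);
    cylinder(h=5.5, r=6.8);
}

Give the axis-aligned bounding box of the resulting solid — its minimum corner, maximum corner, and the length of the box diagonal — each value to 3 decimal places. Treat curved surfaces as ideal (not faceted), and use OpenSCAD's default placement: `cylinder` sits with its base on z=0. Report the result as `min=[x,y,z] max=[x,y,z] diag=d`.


min=[-8.500,-3.500,-8.700] max=[17.500,22.500,4.200] diag=38.967

A = translate([4.5, 9.5, -8.7]) cylinder(h=7.4, r=6.2) → bbox [-1.7,3.3,-8.7] .. [10.7,15.7,-1.3]
B = cylinder(h=5.5, r=6.8) → bbox [-6.8,-6.8,0] .. [6.8,6.8,5.5]
lo = A.lo+B.lo = [-1.7-6.8, 3.3-6.8, -8.7+0] = [-8.500,-3.500,-8.700]
hi = A.hi+B.hi = [10.7+6.8, 15.7+6.8, -1.3+5.5] = [17.500,22.500,4.200]
diag = √(26²+26²+12.9²) = √1518.41 = 38.967


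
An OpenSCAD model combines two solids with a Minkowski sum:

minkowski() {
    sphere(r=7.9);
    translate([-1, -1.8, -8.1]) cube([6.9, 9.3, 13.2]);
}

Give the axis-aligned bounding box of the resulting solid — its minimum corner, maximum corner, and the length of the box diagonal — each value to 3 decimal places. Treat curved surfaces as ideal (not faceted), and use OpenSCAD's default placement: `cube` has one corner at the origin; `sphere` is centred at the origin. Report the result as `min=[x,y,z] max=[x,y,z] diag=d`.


A = translate([-1, -1.8, -8.1]) cube([6.9, 9.3, 13.2]) → bbox [-1,-1.8,-8.1] .. [5.9,7.5,5.1]
B = sphere(r=7.9) → bbox [-7.9,-7.9,-7.9] .. [7.9,7.9,7.9]
lo = A.lo+B.lo = [-1-7.9, -1.8-7.9, -8.1-7.9] = [-8.900,-9.700,-16.000]
hi = A.hi+B.hi = [5.9+7.9, 7.5+7.9, 5.1+7.9] = [13.800,15.400,13.000]
diag = √(22.7²+25.1²+29²) = √1986.3 = 44.568

min=[-8.900,-9.700,-16.000] max=[13.800,15.400,13.000] diag=44.568


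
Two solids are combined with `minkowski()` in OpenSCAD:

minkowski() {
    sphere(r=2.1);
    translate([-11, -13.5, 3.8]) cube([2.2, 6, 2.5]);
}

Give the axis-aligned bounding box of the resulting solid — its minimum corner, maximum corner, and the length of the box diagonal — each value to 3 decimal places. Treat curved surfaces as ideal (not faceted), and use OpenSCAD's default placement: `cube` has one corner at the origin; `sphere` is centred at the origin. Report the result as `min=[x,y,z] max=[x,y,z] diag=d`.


min=[-13.100,-15.600,1.700] max=[-6.700,-5.400,8.400] diag=13.780

A = translate([-11, -13.5, 3.8]) cube([2.2, 6, 2.5]) → bbox [-11,-13.5,3.8] .. [-8.8,-7.5,6.3]
B = sphere(r=2.1) → bbox [-2.1,-2.1,-2.1] .. [2.1,2.1,2.1]
lo = A.lo+B.lo = [-11-2.1, -13.5-2.1, 3.8-2.1] = [-13.100,-15.600,1.700]
hi = A.hi+B.hi = [-8.8+2.1, -7.5+2.1, 6.3+2.1] = [-6.700,-5.400,8.400]
diag = √(6.4²+10.2²+6.7²) = √189.89 = 13.780


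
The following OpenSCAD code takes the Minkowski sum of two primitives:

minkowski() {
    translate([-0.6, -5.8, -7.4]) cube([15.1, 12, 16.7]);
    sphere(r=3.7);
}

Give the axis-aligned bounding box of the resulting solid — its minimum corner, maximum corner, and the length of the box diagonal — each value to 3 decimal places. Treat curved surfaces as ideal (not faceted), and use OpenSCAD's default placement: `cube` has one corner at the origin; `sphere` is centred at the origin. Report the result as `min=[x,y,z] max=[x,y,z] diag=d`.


min=[-4.300,-9.500,-11.100] max=[18.200,9.900,13.000] diag=38.255

A = translate([-0.6, -5.8, -7.4]) cube([15.1, 12, 16.7]) → bbox [-0.6,-5.8,-7.4] .. [14.5,6.2,9.3]
B = sphere(r=3.7) → bbox [-3.7,-3.7,-3.7] .. [3.7,3.7,3.7]
lo = A.lo+B.lo = [-0.6-3.7, -5.8-3.7, -7.4-3.7] = [-4.300,-9.500,-11.100]
hi = A.hi+B.hi = [14.5+3.7, 6.2+3.7, 9.3+3.7] = [18.200,9.900,13.000]
diag = √(22.5²+19.4²+24.1²) = √1463.42 = 38.255


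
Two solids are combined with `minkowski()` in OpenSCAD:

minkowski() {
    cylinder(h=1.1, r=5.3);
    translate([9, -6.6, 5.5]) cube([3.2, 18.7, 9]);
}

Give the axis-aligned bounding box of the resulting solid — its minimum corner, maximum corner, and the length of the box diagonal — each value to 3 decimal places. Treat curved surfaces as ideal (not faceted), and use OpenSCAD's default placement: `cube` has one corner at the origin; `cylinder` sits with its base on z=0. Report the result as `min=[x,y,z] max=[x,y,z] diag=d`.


min=[3.700,-11.900,5.500] max=[17.500,17.400,15.600] diag=33.926

A = translate([9, -6.6, 5.5]) cube([3.2, 18.7, 9]) → bbox [9,-6.6,5.5] .. [12.2,12.1,14.5]
B = cylinder(h=1.1, r=5.3) → bbox [-5.3,-5.3,0] .. [5.3,5.3,1.1]
lo = A.lo+B.lo = [9-5.3, -6.6-5.3, 5.5+0] = [3.700,-11.900,5.500]
hi = A.hi+B.hi = [12.2+5.3, 12.1+5.3, 14.5+1.1] = [17.500,17.400,15.600]
diag = √(13.8²+29.3²+10.1²) = √1150.94 = 33.926


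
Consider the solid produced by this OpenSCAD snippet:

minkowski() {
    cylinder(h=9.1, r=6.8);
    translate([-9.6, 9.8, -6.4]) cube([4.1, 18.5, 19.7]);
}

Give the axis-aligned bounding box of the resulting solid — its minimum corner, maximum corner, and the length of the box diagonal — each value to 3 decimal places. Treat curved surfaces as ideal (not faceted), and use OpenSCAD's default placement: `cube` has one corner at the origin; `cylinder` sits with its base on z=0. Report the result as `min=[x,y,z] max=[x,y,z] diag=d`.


A = translate([-9.6, 9.8, -6.4]) cube([4.1, 18.5, 19.7]) → bbox [-9.6,9.8,-6.4] .. [-5.5,28.3,13.3]
B = cylinder(h=9.1, r=6.8) → bbox [-6.8,-6.8,0] .. [6.8,6.8,9.1]
lo = A.lo+B.lo = [-9.6-6.8, 9.8-6.8, -6.4+0] = [-16.400,3.000,-6.400]
hi = A.hi+B.hi = [-5.5+6.8, 28.3+6.8, 13.3+9.1] = [1.300,35.100,22.400]
diag = √(17.7²+32.1²+28.8²) = √2173.14 = 46.617

min=[-16.400,3.000,-6.400] max=[1.300,35.100,22.400] diag=46.617


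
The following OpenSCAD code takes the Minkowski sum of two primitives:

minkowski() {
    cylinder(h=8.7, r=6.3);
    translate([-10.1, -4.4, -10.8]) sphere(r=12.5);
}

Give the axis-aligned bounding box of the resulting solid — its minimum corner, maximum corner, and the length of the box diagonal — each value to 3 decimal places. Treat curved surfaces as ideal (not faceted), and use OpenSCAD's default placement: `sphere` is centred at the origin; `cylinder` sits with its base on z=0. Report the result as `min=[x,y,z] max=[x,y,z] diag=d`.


min=[-28.900,-23.200,-23.300] max=[8.700,14.400,10.400] diag=62.954

A = translate([-10.1, -4.4, -10.8]) sphere(r=12.5) → bbox [-22.6,-16.9,-23.3] .. [2.4,8.1,1.7]
B = cylinder(h=8.7, r=6.3) → bbox [-6.3,-6.3,0] .. [6.3,6.3,8.7]
lo = A.lo+B.lo = [-22.6-6.3, -16.9-6.3, -23.3+0] = [-28.900,-23.200,-23.300]
hi = A.hi+B.hi = [2.4+6.3, 8.1+6.3, 1.7+8.7] = [8.700,14.400,10.400]
diag = √(37.6²+37.6²+33.7²) = √3963.21 = 62.954


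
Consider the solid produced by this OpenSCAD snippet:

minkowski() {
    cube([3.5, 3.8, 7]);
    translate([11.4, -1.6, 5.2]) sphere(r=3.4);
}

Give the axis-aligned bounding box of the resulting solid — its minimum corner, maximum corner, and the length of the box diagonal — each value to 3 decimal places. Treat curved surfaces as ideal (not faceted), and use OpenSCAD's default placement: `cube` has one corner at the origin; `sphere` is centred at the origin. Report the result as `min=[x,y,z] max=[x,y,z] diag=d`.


min=[8.000,-5.000,1.800] max=[18.300,5.600,15.600] diag=20.221

A = translate([11.4, -1.6, 5.2]) sphere(r=3.4) → bbox [8,-5,1.8] .. [14.8,1.8,8.6]
B = cube([3.5, 3.8, 7]) → bbox [0,0,0] .. [3.5,3.8,7]
lo = A.lo+B.lo = [8+0, -5+0, 1.8+0] = [8.000,-5.000,1.800]
hi = A.hi+B.hi = [14.8+3.5, 1.8+3.8, 8.6+7] = [18.300,5.600,15.600]
diag = √(10.3²+10.6²+13.8²) = √408.89 = 20.221


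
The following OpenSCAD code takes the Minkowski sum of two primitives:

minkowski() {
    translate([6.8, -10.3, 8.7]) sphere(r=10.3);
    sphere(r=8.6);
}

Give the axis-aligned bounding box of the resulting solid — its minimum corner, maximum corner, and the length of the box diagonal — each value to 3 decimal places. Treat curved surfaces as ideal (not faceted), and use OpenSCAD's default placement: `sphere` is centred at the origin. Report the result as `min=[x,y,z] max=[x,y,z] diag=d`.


min=[-12.100,-29.200,-10.200] max=[25.700,8.600,27.600] diag=65.472

A = translate([6.8, -10.3, 8.7]) sphere(r=10.3) → bbox [-3.5,-20.6,-1.6] .. [17.1,0,19]
B = sphere(r=8.6) → bbox [-8.6,-8.6,-8.6] .. [8.6,8.6,8.6]
lo = A.lo+B.lo = [-3.5-8.6, -20.6-8.6, -1.6-8.6] = [-12.100,-29.200,-10.200]
hi = A.hi+B.hi = [17.1+8.6, 0+8.6, 19+8.6] = [25.700,8.600,27.600]
diag = √(37.8²+37.8²+37.8²) = √4286.52 = 65.472


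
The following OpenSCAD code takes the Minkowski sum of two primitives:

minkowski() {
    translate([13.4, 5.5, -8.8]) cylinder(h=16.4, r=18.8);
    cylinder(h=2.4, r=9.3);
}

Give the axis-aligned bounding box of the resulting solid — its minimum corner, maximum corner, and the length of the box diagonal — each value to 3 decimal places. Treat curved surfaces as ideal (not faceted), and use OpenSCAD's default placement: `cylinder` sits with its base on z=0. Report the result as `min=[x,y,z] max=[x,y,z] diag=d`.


min=[-14.700,-22.600,-8.800] max=[41.500,33.600,10.000] diag=81.672

A = translate([13.4, 5.5, -8.8]) cylinder(h=16.4, r=18.8) → bbox [-5.4,-13.3,-8.8] .. [32.2,24.3,7.6]
B = cylinder(h=2.4, r=9.3) → bbox [-9.3,-9.3,0] .. [9.3,9.3,2.4]
lo = A.lo+B.lo = [-5.4-9.3, -13.3-9.3, -8.8+0] = [-14.700,-22.600,-8.800]
hi = A.hi+B.hi = [32.2+9.3, 24.3+9.3, 7.6+2.4] = [41.500,33.600,10.000]
diag = √(56.2²+56.2²+18.8²) = √6670.32 = 81.672


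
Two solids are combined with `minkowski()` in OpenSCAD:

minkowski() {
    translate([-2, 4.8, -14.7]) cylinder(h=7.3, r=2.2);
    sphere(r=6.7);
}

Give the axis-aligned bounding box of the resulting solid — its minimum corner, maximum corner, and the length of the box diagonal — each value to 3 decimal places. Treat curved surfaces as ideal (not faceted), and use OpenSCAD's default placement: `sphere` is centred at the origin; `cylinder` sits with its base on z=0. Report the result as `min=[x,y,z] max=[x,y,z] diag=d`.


A = translate([-2, 4.8, -14.7]) cylinder(h=7.3, r=2.2) → bbox [-4.2,2.6,-14.7] .. [0.2,7,-7.4]
B = sphere(r=6.7) → bbox [-6.7,-6.7,-6.7] .. [6.7,6.7,6.7]
lo = A.lo+B.lo = [-4.2-6.7, 2.6-6.7, -14.7-6.7] = [-10.900,-4.100,-21.400]
hi = A.hi+B.hi = [0.2+6.7, 7+6.7, -7.4+6.7] = [6.900,13.700,-0.700]
diag = √(17.8²+17.8²+20.7²) = √1062.17 = 32.591

min=[-10.900,-4.100,-21.400] max=[6.900,13.700,-0.700] diag=32.591


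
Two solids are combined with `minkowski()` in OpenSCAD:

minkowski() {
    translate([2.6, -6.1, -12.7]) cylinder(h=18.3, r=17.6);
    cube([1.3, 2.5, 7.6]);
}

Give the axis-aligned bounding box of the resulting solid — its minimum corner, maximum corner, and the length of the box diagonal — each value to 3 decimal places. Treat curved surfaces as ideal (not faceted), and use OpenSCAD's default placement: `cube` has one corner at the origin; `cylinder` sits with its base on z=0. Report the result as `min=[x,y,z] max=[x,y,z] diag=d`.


min=[-15.000,-23.700,-12.700] max=[21.500,14.000,13.200] diag=58.518

A = translate([2.6, -6.1, -12.7]) cylinder(h=18.3, r=17.6) → bbox [-15,-23.7,-12.7] .. [20.2,11.5,5.6]
B = cube([1.3, 2.5, 7.6]) → bbox [0,0,0] .. [1.3,2.5,7.6]
lo = A.lo+B.lo = [-15+0, -23.7+0, -12.7+0] = [-15.000,-23.700,-12.700]
hi = A.hi+B.hi = [20.2+1.3, 11.5+2.5, 5.6+7.6] = [21.500,14.000,13.200]
diag = √(36.5²+37.7²+25.9²) = √3424.35 = 58.518


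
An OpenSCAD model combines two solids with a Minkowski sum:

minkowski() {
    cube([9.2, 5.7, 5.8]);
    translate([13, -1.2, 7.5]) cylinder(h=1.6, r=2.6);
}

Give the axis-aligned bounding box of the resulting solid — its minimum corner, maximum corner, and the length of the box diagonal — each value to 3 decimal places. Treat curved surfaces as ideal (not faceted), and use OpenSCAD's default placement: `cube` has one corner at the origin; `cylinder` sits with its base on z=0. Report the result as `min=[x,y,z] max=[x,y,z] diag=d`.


min=[10.400,-3.800,7.500] max=[24.800,7.100,14.900] diag=19.517

A = translate([13, -1.2, 7.5]) cylinder(h=1.6, r=2.6) → bbox [10.4,-3.8,7.5] .. [15.6,1.4,9.1]
B = cube([9.2, 5.7, 5.8]) → bbox [0,0,0] .. [9.2,5.7,5.8]
lo = A.lo+B.lo = [10.4+0, -3.8+0, 7.5+0] = [10.400,-3.800,7.500]
hi = A.hi+B.hi = [15.6+9.2, 1.4+5.7, 9.1+5.8] = [24.800,7.100,14.900]
diag = √(14.4²+10.9²+7.4²) = √380.93 = 19.517


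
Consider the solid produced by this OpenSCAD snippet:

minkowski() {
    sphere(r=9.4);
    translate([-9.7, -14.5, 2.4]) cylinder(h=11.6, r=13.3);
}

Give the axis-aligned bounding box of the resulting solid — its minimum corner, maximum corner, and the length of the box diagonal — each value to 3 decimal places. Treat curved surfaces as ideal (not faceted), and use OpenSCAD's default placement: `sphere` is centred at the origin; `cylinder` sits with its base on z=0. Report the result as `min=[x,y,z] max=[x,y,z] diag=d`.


min=[-32.400,-37.200,-7.000] max=[13.000,8.200,23.400] diag=71.039

A = translate([-9.7, -14.5, 2.4]) cylinder(h=11.6, r=13.3) → bbox [-23,-27.8,2.4] .. [3.6,-1.2,14]
B = sphere(r=9.4) → bbox [-9.4,-9.4,-9.4] .. [9.4,9.4,9.4]
lo = A.lo+B.lo = [-23-9.4, -27.8-9.4, 2.4-9.4] = [-32.400,-37.200,-7.000]
hi = A.hi+B.hi = [3.6+9.4, -1.2+9.4, 14+9.4] = [13.000,8.200,23.400]
diag = √(45.4²+45.4²+30.4²) = √5046.48 = 71.039


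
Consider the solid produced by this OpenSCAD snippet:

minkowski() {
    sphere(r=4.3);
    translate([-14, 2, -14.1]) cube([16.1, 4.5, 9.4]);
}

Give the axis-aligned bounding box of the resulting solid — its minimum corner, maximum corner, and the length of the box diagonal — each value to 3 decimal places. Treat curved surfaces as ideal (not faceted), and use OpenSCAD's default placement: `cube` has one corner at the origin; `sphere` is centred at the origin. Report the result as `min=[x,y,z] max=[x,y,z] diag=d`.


min=[-18.300,-2.300,-18.400] max=[6.400,10.800,-0.400] diag=33.252

A = translate([-14, 2, -14.1]) cube([16.1, 4.5, 9.4]) → bbox [-14,2,-14.1] .. [2.1,6.5,-4.7]
B = sphere(r=4.3) → bbox [-4.3,-4.3,-4.3] .. [4.3,4.3,4.3]
lo = A.lo+B.lo = [-14-4.3, 2-4.3, -14.1-4.3] = [-18.300,-2.300,-18.400]
hi = A.hi+B.hi = [2.1+4.3, 6.5+4.3, -4.7+4.3] = [6.400,10.800,-0.400]
diag = √(24.7²+13.1²+18²) = √1105.7 = 33.252


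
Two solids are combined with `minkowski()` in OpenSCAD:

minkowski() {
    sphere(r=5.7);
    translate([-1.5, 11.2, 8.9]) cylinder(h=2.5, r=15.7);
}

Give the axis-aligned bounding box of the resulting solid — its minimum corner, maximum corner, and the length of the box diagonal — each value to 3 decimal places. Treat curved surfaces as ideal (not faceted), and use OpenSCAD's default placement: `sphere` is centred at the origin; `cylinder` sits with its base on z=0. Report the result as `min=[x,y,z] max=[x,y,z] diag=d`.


min=[-22.900,-10.200,3.200] max=[19.900,32.600,17.100] diag=62.104

A = translate([-1.5, 11.2, 8.9]) cylinder(h=2.5, r=15.7) → bbox [-17.2,-4.5,8.9] .. [14.2,26.9,11.4]
B = sphere(r=5.7) → bbox [-5.7,-5.7,-5.7] .. [5.7,5.7,5.7]
lo = A.lo+B.lo = [-17.2-5.7, -4.5-5.7, 8.9-5.7] = [-22.900,-10.200,3.200]
hi = A.hi+B.hi = [14.2+5.7, 26.9+5.7, 11.4+5.7] = [19.900,32.600,17.100]
diag = √(42.8²+42.8²+13.9²) = √3856.89 = 62.104


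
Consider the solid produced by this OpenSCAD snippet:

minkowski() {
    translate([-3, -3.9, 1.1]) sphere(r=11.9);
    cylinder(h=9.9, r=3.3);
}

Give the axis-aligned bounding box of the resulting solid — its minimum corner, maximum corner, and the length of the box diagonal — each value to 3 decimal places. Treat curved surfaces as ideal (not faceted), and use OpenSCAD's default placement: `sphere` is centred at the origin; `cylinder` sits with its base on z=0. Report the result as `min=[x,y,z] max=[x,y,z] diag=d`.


min=[-18.200,-19.100,-10.800] max=[12.200,11.300,22.900] diag=54.626

A = translate([-3, -3.9, 1.1]) sphere(r=11.9) → bbox [-14.9,-15.8,-10.8] .. [8.9,8,13]
B = cylinder(h=9.9, r=3.3) → bbox [-3.3,-3.3,0] .. [3.3,3.3,9.9]
lo = A.lo+B.lo = [-14.9-3.3, -15.8-3.3, -10.8+0] = [-18.200,-19.100,-10.800]
hi = A.hi+B.hi = [8.9+3.3, 8+3.3, 13+9.9] = [12.200,11.300,22.900]
diag = √(30.4²+30.4²+33.7²) = √2984.01 = 54.626


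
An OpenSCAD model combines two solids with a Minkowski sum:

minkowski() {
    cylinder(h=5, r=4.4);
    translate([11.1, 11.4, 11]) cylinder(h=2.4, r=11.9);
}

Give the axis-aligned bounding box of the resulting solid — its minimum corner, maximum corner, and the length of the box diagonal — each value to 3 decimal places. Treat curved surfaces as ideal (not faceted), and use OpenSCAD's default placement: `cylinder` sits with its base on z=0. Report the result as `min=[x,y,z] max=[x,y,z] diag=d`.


A = translate([11.1, 11.4, 11]) cylinder(h=2.4, r=11.9) → bbox [-0.8,-0.5,11] .. [23,23.3,13.4]
B = cylinder(h=5, r=4.4) → bbox [-4.4,-4.4,0] .. [4.4,4.4,5]
lo = A.lo+B.lo = [-0.8-4.4, -0.5-4.4, 11+0] = [-5.200,-4.900,11.000]
hi = A.hi+B.hi = [23+4.4, 23.3+4.4, 13.4+5] = [27.400,27.700,18.400]
diag = √(32.6²+32.6²+7.4²) = √2180.28 = 46.693

min=[-5.200,-4.900,11.000] max=[27.400,27.700,18.400] diag=46.693


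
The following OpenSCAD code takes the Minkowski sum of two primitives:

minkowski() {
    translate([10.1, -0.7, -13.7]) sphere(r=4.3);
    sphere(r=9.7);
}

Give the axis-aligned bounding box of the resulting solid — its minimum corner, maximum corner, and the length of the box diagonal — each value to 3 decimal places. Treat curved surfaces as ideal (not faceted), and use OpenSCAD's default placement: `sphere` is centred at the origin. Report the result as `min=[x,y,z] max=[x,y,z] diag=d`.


A = translate([10.1, -0.7, -13.7]) sphere(r=4.3) → bbox [5.8,-5,-18] .. [14.4,3.6,-9.4]
B = sphere(r=9.7) → bbox [-9.7,-9.7,-9.7] .. [9.7,9.7,9.7]
lo = A.lo+B.lo = [5.8-9.7, -5-9.7, -18-9.7] = [-3.900,-14.700,-27.700]
hi = A.hi+B.hi = [14.4+9.7, 3.6+9.7, -9.4+9.7] = [24.100,13.300,0.300]
diag = √(28²+28²+28²) = √2352 = 48.497

min=[-3.900,-14.700,-27.700] max=[24.100,13.300,0.300] diag=48.497


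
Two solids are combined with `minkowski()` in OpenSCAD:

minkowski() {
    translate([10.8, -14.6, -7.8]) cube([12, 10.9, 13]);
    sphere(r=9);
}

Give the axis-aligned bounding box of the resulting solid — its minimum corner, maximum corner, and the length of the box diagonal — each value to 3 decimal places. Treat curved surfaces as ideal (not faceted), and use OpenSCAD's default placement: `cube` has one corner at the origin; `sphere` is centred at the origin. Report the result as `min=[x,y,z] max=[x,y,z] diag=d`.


min=[1.800,-23.600,-16.800] max=[31.800,5.300,14.200] diag=51.925

A = translate([10.8, -14.6, -7.8]) cube([12, 10.9, 13]) → bbox [10.8,-14.6,-7.8] .. [22.8,-3.7,5.2]
B = sphere(r=9) → bbox [-9,-9,-9] .. [9,9,9]
lo = A.lo+B.lo = [10.8-9, -14.6-9, -7.8-9] = [1.800,-23.600,-16.800]
hi = A.hi+B.hi = [22.8+9, -3.7+9, 5.2+9] = [31.800,5.300,14.200]
diag = √(30²+28.9²+31²) = √2696.21 = 51.925


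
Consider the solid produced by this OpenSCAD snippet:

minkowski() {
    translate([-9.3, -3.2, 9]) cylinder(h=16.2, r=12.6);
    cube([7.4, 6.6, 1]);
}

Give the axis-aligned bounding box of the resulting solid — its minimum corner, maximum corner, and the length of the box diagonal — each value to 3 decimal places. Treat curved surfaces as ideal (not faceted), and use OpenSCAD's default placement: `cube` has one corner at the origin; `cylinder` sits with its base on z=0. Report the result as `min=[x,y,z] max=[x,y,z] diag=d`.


A = translate([-9.3, -3.2, 9]) cylinder(h=16.2, r=12.6) → bbox [-21.9,-15.8,9] .. [3.3,9.4,25.2]
B = cube([7.4, 6.6, 1]) → bbox [0,0,0] .. [7.4,6.6,1]
lo = A.lo+B.lo = [-21.9+0, -15.8+0, 9+0] = [-21.900,-15.800,9.000]
hi = A.hi+B.hi = [3.3+7.4, 9.4+6.6, 25.2+1] = [10.700,16.000,26.200]
diag = √(32.6²+31.8²+17.2²) = √2369.84 = 48.681

min=[-21.900,-15.800,9.000] max=[10.700,16.000,26.200] diag=48.681


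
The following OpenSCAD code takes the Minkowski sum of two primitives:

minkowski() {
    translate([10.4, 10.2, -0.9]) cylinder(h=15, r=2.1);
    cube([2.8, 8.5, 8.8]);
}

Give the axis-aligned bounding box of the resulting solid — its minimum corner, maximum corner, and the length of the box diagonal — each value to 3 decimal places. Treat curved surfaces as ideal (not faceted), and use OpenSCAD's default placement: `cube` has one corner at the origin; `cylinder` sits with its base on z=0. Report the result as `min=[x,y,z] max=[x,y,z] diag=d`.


A = translate([10.4, 10.2, -0.9]) cylinder(h=15, r=2.1) → bbox [8.3,8.1,-0.9] .. [12.5,12.3,14.1]
B = cube([2.8, 8.5, 8.8]) → bbox [0,0,0] .. [2.8,8.5,8.8]
lo = A.lo+B.lo = [8.3+0, 8.1+0, -0.9+0] = [8.300,8.100,-0.900]
hi = A.hi+B.hi = [12.5+2.8, 12.3+8.5, 14.1+8.8] = [15.300,20.800,22.900]
diag = √(7²+12.7²+23.8²) = √776.73 = 27.870

min=[8.300,8.100,-0.900] max=[15.300,20.800,22.900] diag=27.870


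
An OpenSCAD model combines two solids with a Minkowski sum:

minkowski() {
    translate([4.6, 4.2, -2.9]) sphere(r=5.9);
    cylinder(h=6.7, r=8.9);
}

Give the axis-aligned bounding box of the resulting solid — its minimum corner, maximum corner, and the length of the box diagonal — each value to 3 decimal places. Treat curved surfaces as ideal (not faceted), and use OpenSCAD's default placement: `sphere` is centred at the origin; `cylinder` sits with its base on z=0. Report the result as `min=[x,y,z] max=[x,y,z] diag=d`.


A = translate([4.6, 4.2, -2.9]) sphere(r=5.9) → bbox [-1.3,-1.7,-8.8] .. [10.5,10.1,3]
B = cylinder(h=6.7, r=8.9) → bbox [-8.9,-8.9,0] .. [8.9,8.9,6.7]
lo = A.lo+B.lo = [-1.3-8.9, -1.7-8.9, -8.8+0] = [-10.200,-10.600,-8.800]
hi = A.hi+B.hi = [10.5+8.9, 10.1+8.9, 3+6.7] = [19.400,19.000,9.700]
diag = √(29.6²+29.6²+18.5²) = √2094.57 = 45.766

min=[-10.200,-10.600,-8.800] max=[19.400,19.000,9.700] diag=45.766


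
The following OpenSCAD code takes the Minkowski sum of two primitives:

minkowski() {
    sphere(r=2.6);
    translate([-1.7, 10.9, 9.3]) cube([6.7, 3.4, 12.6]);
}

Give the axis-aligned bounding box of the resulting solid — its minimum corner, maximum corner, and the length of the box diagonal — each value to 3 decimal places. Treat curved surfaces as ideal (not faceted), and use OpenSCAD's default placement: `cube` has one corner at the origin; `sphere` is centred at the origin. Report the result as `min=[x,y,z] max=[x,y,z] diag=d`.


min=[-4.300,8.300,6.700] max=[7.600,16.900,24.500] diag=23.074

A = translate([-1.7, 10.9, 9.3]) cube([6.7, 3.4, 12.6]) → bbox [-1.7,10.9,9.3] .. [5,14.3,21.9]
B = sphere(r=2.6) → bbox [-2.6,-2.6,-2.6] .. [2.6,2.6,2.6]
lo = A.lo+B.lo = [-1.7-2.6, 10.9-2.6, 9.3-2.6] = [-4.300,8.300,6.700]
hi = A.hi+B.hi = [5+2.6, 14.3+2.6, 21.9+2.6] = [7.600,16.900,24.500]
diag = √(11.9²+8.6²+17.8²) = √532.41 = 23.074


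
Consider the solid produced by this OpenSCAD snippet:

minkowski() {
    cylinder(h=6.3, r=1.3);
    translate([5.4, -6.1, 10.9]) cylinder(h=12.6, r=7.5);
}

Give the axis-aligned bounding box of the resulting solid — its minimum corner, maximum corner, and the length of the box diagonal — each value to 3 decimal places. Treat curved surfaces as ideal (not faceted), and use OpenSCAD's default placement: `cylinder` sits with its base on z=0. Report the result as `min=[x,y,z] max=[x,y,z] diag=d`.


A = translate([5.4, -6.1, 10.9]) cylinder(h=12.6, r=7.5) → bbox [-2.1,-13.6,10.9] .. [12.9,1.4,23.5]
B = cylinder(h=6.3, r=1.3) → bbox [-1.3,-1.3,0] .. [1.3,1.3,6.3]
lo = A.lo+B.lo = [-2.1-1.3, -13.6-1.3, 10.9+0] = [-3.400,-14.900,10.900]
hi = A.hi+B.hi = [12.9+1.3, 1.4+1.3, 23.5+6.3] = [14.200,2.700,29.800]
diag = √(17.6²+17.6²+18.9²) = √976.73 = 31.253

min=[-3.400,-14.900,10.900] max=[14.200,2.700,29.800] diag=31.253


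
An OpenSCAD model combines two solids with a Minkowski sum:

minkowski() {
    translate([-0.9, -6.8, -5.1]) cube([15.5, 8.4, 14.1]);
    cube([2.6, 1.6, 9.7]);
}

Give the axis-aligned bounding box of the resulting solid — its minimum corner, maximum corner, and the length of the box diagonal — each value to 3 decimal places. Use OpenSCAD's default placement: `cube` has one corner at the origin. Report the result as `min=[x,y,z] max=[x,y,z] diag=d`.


A = translate([-0.9, -6.8, -5.1]) cube([15.5, 8.4, 14.1]) → bbox [-0.9,-6.8,-5.1] .. [14.6,1.6,9]
B = cube([2.6, 1.6, 9.7]) → bbox [0,0,0] .. [2.6,1.6,9.7]
lo = A.lo+B.lo = [-0.9+0, -6.8+0, -5.1+0] = [-0.900,-6.800,-5.100]
hi = A.hi+B.hi = [14.6+2.6, 1.6+1.6, 9+9.7] = [17.200,3.200,18.700]
diag = √(18.1²+10²+23.8²) = √994.05 = 31.529

min=[-0.900,-6.800,-5.100] max=[17.200,3.200,18.700] diag=31.529


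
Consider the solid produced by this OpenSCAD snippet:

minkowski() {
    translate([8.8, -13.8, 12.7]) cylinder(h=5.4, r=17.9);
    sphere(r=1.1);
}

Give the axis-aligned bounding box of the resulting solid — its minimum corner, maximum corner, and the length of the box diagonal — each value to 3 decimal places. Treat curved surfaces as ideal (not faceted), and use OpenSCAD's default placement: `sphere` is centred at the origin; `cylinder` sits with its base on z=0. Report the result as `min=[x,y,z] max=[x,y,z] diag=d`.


A = translate([8.8, -13.8, 12.7]) cylinder(h=5.4, r=17.9) → bbox [-9.1,-31.7,12.7] .. [26.7,4.1,18.1]
B = sphere(r=1.1) → bbox [-1.1,-1.1,-1.1] .. [1.1,1.1,1.1]
lo = A.lo+B.lo = [-9.1-1.1, -31.7-1.1, 12.7-1.1] = [-10.200,-32.800,11.600]
hi = A.hi+B.hi = [26.7+1.1, 4.1+1.1, 18.1+1.1] = [27.800,5.200,19.200]
diag = √(38²+38²+7.6²) = √2945.76 = 54.275

min=[-10.200,-32.800,11.600] max=[27.800,5.200,19.200] diag=54.275


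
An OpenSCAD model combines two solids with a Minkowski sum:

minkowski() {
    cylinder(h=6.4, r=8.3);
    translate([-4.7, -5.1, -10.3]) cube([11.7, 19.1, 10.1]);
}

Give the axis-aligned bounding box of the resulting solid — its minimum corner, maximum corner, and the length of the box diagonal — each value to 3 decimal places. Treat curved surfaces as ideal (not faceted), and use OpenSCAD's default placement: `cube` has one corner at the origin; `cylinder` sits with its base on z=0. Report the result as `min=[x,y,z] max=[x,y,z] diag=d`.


A = translate([-4.7, -5.1, -10.3]) cube([11.7, 19.1, 10.1]) → bbox [-4.7,-5.1,-10.3] .. [7,14,-0.2]
B = cylinder(h=6.4, r=8.3) → bbox [-8.3,-8.3,0] .. [8.3,8.3,6.4]
lo = A.lo+B.lo = [-4.7-8.3, -5.1-8.3, -10.3+0] = [-13.000,-13.400,-10.300]
hi = A.hi+B.hi = [7+8.3, 14+8.3, -0.2+6.4] = [15.300,22.300,6.200]
diag = √(28.3²+35.7²+16.5²) = √2347.63 = 48.452

min=[-13.000,-13.400,-10.300] max=[15.300,22.300,6.200] diag=48.452


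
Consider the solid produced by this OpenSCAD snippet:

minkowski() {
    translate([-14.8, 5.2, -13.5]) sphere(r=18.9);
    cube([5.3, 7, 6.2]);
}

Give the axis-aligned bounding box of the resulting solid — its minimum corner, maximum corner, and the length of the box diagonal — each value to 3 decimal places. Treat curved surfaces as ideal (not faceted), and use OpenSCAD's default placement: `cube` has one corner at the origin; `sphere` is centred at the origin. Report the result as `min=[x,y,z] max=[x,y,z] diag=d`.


A = translate([-14.8, 5.2, -13.5]) sphere(r=18.9) → bbox [-33.7,-13.7,-32.4] .. [4.1,24.1,5.4]
B = cube([5.3, 7, 6.2]) → bbox [0,0,0] .. [5.3,7,6.2]
lo = A.lo+B.lo = [-33.7+0, -13.7+0, -32.4+0] = [-33.700,-13.700,-32.400]
hi = A.hi+B.hi = [4.1+5.3, 24.1+7, 5.4+6.2] = [9.400,31.100,11.600]
diag = √(43.1²+44.8²+44²) = √5800.65 = 76.162

min=[-33.700,-13.700,-32.400] max=[9.400,31.100,11.600] diag=76.162


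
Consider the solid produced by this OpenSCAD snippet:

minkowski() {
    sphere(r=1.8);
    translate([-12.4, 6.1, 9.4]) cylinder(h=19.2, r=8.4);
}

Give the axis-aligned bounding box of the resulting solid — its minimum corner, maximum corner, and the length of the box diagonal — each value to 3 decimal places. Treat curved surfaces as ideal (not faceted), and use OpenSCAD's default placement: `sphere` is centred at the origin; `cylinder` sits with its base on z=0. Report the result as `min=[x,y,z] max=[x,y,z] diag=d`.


min=[-22.600,-4.100,7.600] max=[-2.200,16.300,30.400] diag=36.772

A = translate([-12.4, 6.1, 9.4]) cylinder(h=19.2, r=8.4) → bbox [-20.8,-2.3,9.4] .. [-4,14.5,28.6]
B = sphere(r=1.8) → bbox [-1.8,-1.8,-1.8] .. [1.8,1.8,1.8]
lo = A.lo+B.lo = [-20.8-1.8, -2.3-1.8, 9.4-1.8] = [-22.600,-4.100,7.600]
hi = A.hi+B.hi = [-4+1.8, 14.5+1.8, 28.6+1.8] = [-2.200,16.300,30.400]
diag = √(20.4²+20.4²+22.8²) = √1352.16 = 36.772


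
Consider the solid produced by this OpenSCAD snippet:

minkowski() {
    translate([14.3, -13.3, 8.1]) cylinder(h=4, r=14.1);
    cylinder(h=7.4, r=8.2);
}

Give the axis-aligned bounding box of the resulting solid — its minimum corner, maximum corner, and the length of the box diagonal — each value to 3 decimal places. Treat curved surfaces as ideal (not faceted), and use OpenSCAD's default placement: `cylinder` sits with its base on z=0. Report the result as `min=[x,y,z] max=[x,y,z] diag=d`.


min=[-8.000,-35.600,8.100] max=[36.600,9.000,19.500] diag=64.096

A = translate([14.3, -13.3, 8.1]) cylinder(h=4, r=14.1) → bbox [0.2,-27.4,8.1] .. [28.4,0.8,12.1]
B = cylinder(h=7.4, r=8.2) → bbox [-8.2,-8.2,0] .. [8.2,8.2,7.4]
lo = A.lo+B.lo = [0.2-8.2, -27.4-8.2, 8.1+0] = [-8.000,-35.600,8.100]
hi = A.hi+B.hi = [28.4+8.2, 0.8+8.2, 12.1+7.4] = [36.600,9.000,19.500]
diag = √(44.6²+44.6²+11.4²) = √4108.28 = 64.096


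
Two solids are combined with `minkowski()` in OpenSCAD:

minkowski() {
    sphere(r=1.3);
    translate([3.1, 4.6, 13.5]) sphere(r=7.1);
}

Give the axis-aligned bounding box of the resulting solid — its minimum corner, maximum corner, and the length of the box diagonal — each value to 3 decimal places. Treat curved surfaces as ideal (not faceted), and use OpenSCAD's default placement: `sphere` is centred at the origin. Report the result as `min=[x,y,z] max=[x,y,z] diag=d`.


min=[-5.300,-3.800,5.100] max=[11.500,13.000,21.900] diag=29.098

A = translate([3.1, 4.6, 13.5]) sphere(r=7.1) → bbox [-4,-2.5,6.4] .. [10.2,11.7,20.6]
B = sphere(r=1.3) → bbox [-1.3,-1.3,-1.3] .. [1.3,1.3,1.3]
lo = A.lo+B.lo = [-4-1.3, -2.5-1.3, 6.4-1.3] = [-5.300,-3.800,5.100]
hi = A.hi+B.hi = [10.2+1.3, 11.7+1.3, 20.6+1.3] = [11.500,13.000,21.900]
diag = √(16.8²+16.8²+16.8²) = √846.72 = 29.098


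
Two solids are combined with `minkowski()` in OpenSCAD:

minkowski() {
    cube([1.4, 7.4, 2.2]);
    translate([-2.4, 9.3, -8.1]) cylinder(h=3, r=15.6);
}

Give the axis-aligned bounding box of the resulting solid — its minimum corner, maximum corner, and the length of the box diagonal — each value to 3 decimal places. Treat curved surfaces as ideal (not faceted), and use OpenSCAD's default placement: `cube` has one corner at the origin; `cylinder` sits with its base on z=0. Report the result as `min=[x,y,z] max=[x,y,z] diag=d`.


min=[-18.000,-6.300,-8.100] max=[14.600,32.300,-2.900] diag=50.791

A = translate([-2.4, 9.3, -8.1]) cylinder(h=3, r=15.6) → bbox [-18,-6.3,-8.1] .. [13.2,24.9,-5.1]
B = cube([1.4, 7.4, 2.2]) → bbox [0,0,0] .. [1.4,7.4,2.2]
lo = A.lo+B.lo = [-18+0, -6.3+0, -8.1+0] = [-18.000,-6.300,-8.100]
hi = A.hi+B.hi = [13.2+1.4, 24.9+7.4, -5.1+2.2] = [14.600,32.300,-2.900]
diag = √(32.6²+38.6²+5.2²) = √2579.76 = 50.791
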